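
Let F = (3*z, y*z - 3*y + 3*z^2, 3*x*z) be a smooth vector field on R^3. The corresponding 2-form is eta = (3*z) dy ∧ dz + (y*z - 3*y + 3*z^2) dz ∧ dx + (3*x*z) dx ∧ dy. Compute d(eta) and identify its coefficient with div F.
d(eta) = (3*x + z - 3) dx ∧ dy ∧ dz; div F = 3*x + z - 3

For a 2-form in R^3 of the form above, applying d gives a 3-form with coefficient ∂P/∂x + ∂Q/∂y + ∂R/∂z:
  ∂P/∂x = 0
  ∂Q/∂y = z - 3
  ∂R/∂z = 3*x
Sum = 3*x + z - 3, which is exactly div F.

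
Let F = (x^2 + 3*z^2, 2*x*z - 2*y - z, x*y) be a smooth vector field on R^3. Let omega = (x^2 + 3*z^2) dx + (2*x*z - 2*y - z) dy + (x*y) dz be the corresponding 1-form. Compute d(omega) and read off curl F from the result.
d(omega) = (1 - x) dy ∧ dz + (-y + 6*z) dz ∧ dx + (2*z) dx ∧ dy; curl F = (1 - x, -y + 6*z, 2*z)

d omega = sum_{i<j} (∂f_j/∂x_i - ∂f_i/∂x_j) dx_i ∧ dx_j. Under the identification (dy ∧ dz, dz ∧ dx, dx ∧ dy) ↔ (e_x, e_y, e_z), the coefficients are exactly the components of curl F. Compute:
  ∂R/∂y - ∂Q/∂z = (x) - (2*x - 1) = 1 - x
  ∂P/∂z - ∂R/∂x = (6*z) - (y) = -y + 6*z
  ∂Q/∂x - ∂P/∂y = (2*z) - (0) = 2*z.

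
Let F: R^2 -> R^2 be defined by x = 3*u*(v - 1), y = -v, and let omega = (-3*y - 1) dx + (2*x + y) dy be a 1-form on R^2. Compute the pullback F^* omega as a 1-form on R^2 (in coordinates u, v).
F^* omega = (9*v^2 - 12*v + 3) du + (3*u*v + 3*u + v) dv

Using F^*(f dg) = (f ∘ F) d(g ∘ F), substitute each coordinate x_i by F_i(u, v) in f_i, and replace dx_i by d F_i = (∂F_i/∂u) du + (∂F_i/∂v) dv.
  For the x component: f_1(F) = 3*v - 1; d F_1 = (3*v - 3) du + (3*u) dv
  For the y component: f_2(F) = 6*u*v - 6*u - v; d F_2 = (0) du + (-1) dv
Combining and collecting du, dv coefficients:
  coeff of du: 9*v^2 - 12*v + 3
  coeff of dv: 3*u*v + 3*u + v
F^* omega = (9*v^2 - 12*v + 3) du + (3*u*v + 3*u + v) dv.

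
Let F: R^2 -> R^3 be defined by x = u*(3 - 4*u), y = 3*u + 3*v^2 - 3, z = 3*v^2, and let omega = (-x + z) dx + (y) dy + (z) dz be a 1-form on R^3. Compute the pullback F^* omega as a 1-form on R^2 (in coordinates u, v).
F^* omega = (-32*u^3 + 36*u^2 - 24*u*v^2 + 18*v^2 - 9) du + (18*v*(u + 2*v^2 - 1)) dv

Using F^*(f dg) = (f ∘ F) d(g ∘ F), substitute each coordinate x_i by F_i(u, v) in f_i, and replace dx_i by d F_i = (∂F_i/∂u) du + (∂F_i/∂v) dv.
  For the x component: f_1(F) = 4*u^2 - 3*u + 3*v^2; d F_1 = (3 - 8*u) du + (0) dv
  For the y component: f_2(F) = 3*u + 3*v^2 - 3; d F_2 = (3) du + (6*v) dv
  For the z component: f_3(F) = 3*v^2; d F_3 = (0) du + (6*v) dv
Combining and collecting du, dv coefficients:
  coeff of du: -32*u^3 + 36*u^2 - 24*u*v^2 + 18*v^2 - 9
  coeff of dv: 18*v*(u + 2*v^2 - 1)
F^* omega = (-32*u^3 + 36*u^2 - 24*u*v^2 + 18*v^2 - 9) du + (18*v*(u + 2*v^2 - 1)) dv.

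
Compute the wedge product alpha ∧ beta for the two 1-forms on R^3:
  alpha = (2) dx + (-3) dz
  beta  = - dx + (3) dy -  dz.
alpha ∧ beta = (6) dx ∧ dy + (-5) dx ∧ dz + (9) dy ∧ dz

Distribute the wedge, using dx_i ∧ dx_j = -dx_j ∧ dx_i and dx_i ∧ dx_i = 0. For each pair (i, j) with i < j, the coefficient of dx_i ∧ dx_j in alpha ∧ beta is (alpha_i * beta_j - alpha_j * beta_i). Collecting: alpha ∧ beta = (6) dx ∧ dy + (-5) dx ∧ dz + (9) dy ∧ dz.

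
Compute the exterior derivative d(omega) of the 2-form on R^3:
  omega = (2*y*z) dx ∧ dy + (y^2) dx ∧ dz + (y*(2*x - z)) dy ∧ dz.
d(omega) = (2*y) dx ∧ dy ∧ dz

For a 2-form omega = sum_{i<j} g_{ij} dx_i ∧ dx_j, the exterior derivative is
  d(omega) = sum_{i<j} d(g_{ij}) ∧ dx_i ∧ dx_j = sum_{i<j, k} (∂g_{ij}/∂x_k) dx_k ∧ dx_i ∧ dx_j.
Expand each term, using dx_k ∧ dx_i ∧ dx_j = sgn(permutation) dx_{(a)} ∧ dx_{(b)} ∧ dx_{(c)} with (a < b < c) sorted:
  d(2*y*z) includes (∂/∂z)(2*y*z) dz = (2*y) dz, which multiplied by dx ∧ dy gives (2*y) dx ∧ dy ∧ dz
  d(y^2) includes (∂/∂y)(y^2) dy = (2*y) dy, which multiplied by dx ∧ dz gives (-2*y) dx ∧ dy ∧ dz
  d(y*(2*x - z)) includes (∂/∂x)(y*(2*x - z)) dx = (2*y) dx, which multiplied by dy ∧ dz gives (2*y) dx ∧ dy ∧ dz
Collecting like 3-forms: d(omega) = (2*y) dx ∧ dy ∧ dz.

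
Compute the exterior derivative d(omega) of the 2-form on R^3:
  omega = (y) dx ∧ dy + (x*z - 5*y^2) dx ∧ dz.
d(omega) = (10*y) dx ∧ dy ∧ dz

For a 2-form omega = sum_{i<j} g_{ij} dx_i ∧ dx_j, the exterior derivative is
  d(omega) = sum_{i<j} d(g_{ij}) ∧ dx_i ∧ dx_j = sum_{i<j, k} (∂g_{ij}/∂x_k) dx_k ∧ dx_i ∧ dx_j.
Expand each term, using dx_k ∧ dx_i ∧ dx_j = sgn(permutation) dx_{(a)} ∧ dx_{(b)} ∧ dx_{(c)} with (a < b < c) sorted:
  d(x*z - 5*y^2) includes (∂/∂y)(x*z - 5*y^2) dy = (-10*y) dy, which multiplied by dx ∧ dz gives (10*y) dx ∧ dy ∧ dz
Collecting like 3-forms: d(omega) = (10*y) dx ∧ dy ∧ dz.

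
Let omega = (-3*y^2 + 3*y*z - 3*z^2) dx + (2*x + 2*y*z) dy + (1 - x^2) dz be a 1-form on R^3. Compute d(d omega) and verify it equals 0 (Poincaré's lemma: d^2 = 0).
d(d omega) = 0

Step 1: d omega = sum_{i<j} (∂f_j/∂x_i - ∂f_i/∂x_j) dx_i ∧ dx_j:
  coeff of dx ∧ dy: 6*y - 3*z + 2
  coeff of dx ∧ dz: -2*x - 3*y + 6*z
  coeff of dy ∧ dz: -2*y
Step 2: Apply d again to each 2-form coefficient. The only possible 3-form in R^3 is dx ∧ dy ∧ dz, with coefficient
  ∂(coeff of dy∧dz)/∂x - ∂(coeff of dx∧dz)/∂y + ∂(coeff of dx∧dy)/∂z
  = ∂/∂x (-2*y) - ∂/∂y (-2*x - 3*y + 6*z) + ∂/∂z (6*y - 3*z + 2).
Each of these terms simplifies to sums of mixed partials that cancel in pairs. The result is 0 (by equality of mixed partials for smooth functions — Schwarz / Clairaut).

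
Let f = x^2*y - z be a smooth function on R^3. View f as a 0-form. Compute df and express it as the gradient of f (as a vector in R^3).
df = (2*x*y) dx + (x^2) dy + (-1) dz; grad f = (2*x*y, x^2, -1)

For a 0-form f, d f = (∂f/∂x) dx + (∂f/∂y) dy + (∂f/∂z) dz. The components of the vector representation are exactly the entries of grad f in Cartesian coordinates:
  ∂f/∂x = 2*x*y
  ∂f/∂y = x^2
  ∂f/∂z = -1.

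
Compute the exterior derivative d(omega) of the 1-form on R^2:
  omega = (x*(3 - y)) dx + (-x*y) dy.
d(omega) = (x - y) dx ∧ dy

For a 1-form omega = sum_i f_i dx_i, the exterior derivative is
  d(omega) = sum_{i < j} (∂f_j/∂x_i - ∂f_i/∂x_j) dx_i ∧ dx_j.
  coefficient of dx ∧ dy: ∂f_2/∂x - ∂f_1/∂y = ∂(-x*y)/∂x - ∂(x*(3 - y))/∂y = x - y
Assembling: d(omega) = (x - y) dx ∧ dy.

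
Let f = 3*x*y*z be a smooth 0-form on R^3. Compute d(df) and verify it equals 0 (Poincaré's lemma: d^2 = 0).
d(df) = 0

Step 1: df = sum_i (∂f/∂x_i) dx_i = (3*y*z) dx + (3*x*z) dy + (3*x*y) dz.
Step 2: Apply d again. Using the 1-form formula, the coefficient of dx ∧ dy in d(df) is ∂^2 f/∂x ∂y - ∂^2 f/∂y ∂x = (3*z) - (3*z) = 0 (equality of mixed partials for smooth f).
Similarly for dx ∧ dz and dy ∧ dz — all coefficients vanish. So d(df) = 0.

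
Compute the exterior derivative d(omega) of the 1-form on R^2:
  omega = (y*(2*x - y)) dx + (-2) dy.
d(omega) = (-2*x + 2*y) dx ∧ dy

For a 1-form omega = sum_i f_i dx_i, the exterior derivative is
  d(omega) = sum_{i < j} (∂f_j/∂x_i - ∂f_i/∂x_j) dx_i ∧ dx_j.
  coefficient of dx ∧ dy: ∂f_2/∂x - ∂f_1/∂y = ∂(-2)/∂x - ∂(y*(2*x - y))/∂y = -2*x + 2*y
Assembling: d(omega) = (-2*x + 2*y) dx ∧ dy.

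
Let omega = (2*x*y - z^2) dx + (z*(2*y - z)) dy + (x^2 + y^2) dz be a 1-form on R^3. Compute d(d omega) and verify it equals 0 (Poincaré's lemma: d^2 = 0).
d(d omega) = 0

Step 1: d omega = sum_{i<j} (∂f_j/∂x_i - ∂f_i/∂x_j) dx_i ∧ dx_j:
  coeff of dx ∧ dy: -2*x
  coeff of dx ∧ dz: 2*x + 2*z
  coeff of dy ∧ dz: 2*z
Step 2: Apply d again to each 2-form coefficient. The only possible 3-form in R^3 is dx ∧ dy ∧ dz, with coefficient
  ∂(coeff of dy∧dz)/∂x - ∂(coeff of dx∧dz)/∂y + ∂(coeff of dx∧dy)/∂z
  = ∂/∂x (2*z) - ∂/∂y (2*x + 2*z) + ∂/∂z (-2*x).
Each of these terms simplifies to sums of mixed partials that cancel in pairs. The result is 0 (by equality of mixed partials for smooth functions — Schwarz / Clairaut).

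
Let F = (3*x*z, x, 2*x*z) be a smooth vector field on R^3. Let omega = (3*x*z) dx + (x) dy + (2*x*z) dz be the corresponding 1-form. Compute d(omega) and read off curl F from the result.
d(omega) = (0) dy ∧ dz + (3*x - 2*z) dz ∧ dx + (1) dx ∧ dy; curl F = (0, 3*x - 2*z, 1)

d omega = sum_{i<j} (∂f_j/∂x_i - ∂f_i/∂x_j) dx_i ∧ dx_j. Under the identification (dy ∧ dz, dz ∧ dx, dx ∧ dy) ↔ (e_x, e_y, e_z), the coefficients are exactly the components of curl F. Compute:
  ∂R/∂y - ∂Q/∂z = (0) - (0) = 0
  ∂P/∂z - ∂R/∂x = (3*x) - (2*z) = 3*x - 2*z
  ∂Q/∂x - ∂P/∂y = (1) - (0) = 1.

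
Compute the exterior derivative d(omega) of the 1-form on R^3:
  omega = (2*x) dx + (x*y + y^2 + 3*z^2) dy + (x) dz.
d(omega) = (y) dx ∧ dy + (1) dx ∧ dz + (-6*z) dy ∧ dz

For a 1-form omega = sum_i f_i dx_i, the exterior derivative is
  d(omega) = sum_{i < j} (∂f_j/∂x_i - ∂f_i/∂x_j) dx_i ∧ dx_j.
  coefficient of dx ∧ dy: ∂f_2/∂x - ∂f_1/∂y = ∂(x*y + y^2 + 3*z^2)/∂x - ∂(2*x)/∂y = y
  coefficient of dx ∧ dz: ∂f_3/∂x - ∂f_1/∂z = ∂(x)/∂x - ∂(2*x)/∂z = 1
  coefficient of dy ∧ dz: ∂f_3/∂y - ∂f_2/∂z = ∂(x)/∂y - ∂(x*y + y^2 + 3*z^2)/∂z = -6*z
Assembling: d(omega) = (y) dx ∧ dy + (1) dx ∧ dz + (-6*z) dy ∧ dz.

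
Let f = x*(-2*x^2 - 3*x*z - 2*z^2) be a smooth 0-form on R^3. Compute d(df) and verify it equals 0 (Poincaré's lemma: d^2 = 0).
d(df) = 0

Step 1: df = sum_i (∂f/∂x_i) dx_i = (-6*x^2 - 6*x*z - 2*z^2) dx + (0) dy + (x*(-3*x - 4*z)) dz.
Step 2: Apply d again. Using the 1-form formula, the coefficient of dx ∧ dy in d(df) is ∂^2 f/∂x ∂y - ∂^2 f/∂y ∂x = (0) - (0) = 0 (equality of mixed partials for smooth f).
Similarly for dx ∧ dz and dy ∧ dz — all coefficients vanish. So d(df) = 0.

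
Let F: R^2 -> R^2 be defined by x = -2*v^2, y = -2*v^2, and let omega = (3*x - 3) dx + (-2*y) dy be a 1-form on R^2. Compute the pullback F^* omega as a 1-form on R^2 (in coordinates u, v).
F^* omega = (8*v^3 + 12*v) dv

Using F^*(f dg) = (f ∘ F) d(g ∘ F), substitute each coordinate x_i by F_i(u, v) in f_i, and replace dx_i by d F_i = (∂F_i/∂u) du + (∂F_i/∂v) dv.
  For the x component: f_1(F) = -6*v^2 - 3; d F_1 = (0) du + (-4*v) dv
  For the y component: f_2(F) = 4*v^2; d F_2 = (0) du + (-4*v) dv
Combining and collecting du, dv coefficients:
  coeff of du: 0
  coeff of dv: 8*v^3 + 12*v
F^* omega = (8*v^3 + 12*v) dv.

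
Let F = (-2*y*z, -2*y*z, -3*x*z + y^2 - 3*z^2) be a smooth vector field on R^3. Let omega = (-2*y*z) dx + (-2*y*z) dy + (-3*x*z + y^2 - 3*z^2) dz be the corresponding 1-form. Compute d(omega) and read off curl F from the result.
d(omega) = (4*y) dy ∧ dz + (-2*y + 3*z) dz ∧ dx + (2*z) dx ∧ dy; curl F = (4*y, -2*y + 3*z, 2*z)

d omega = sum_{i<j} (∂f_j/∂x_i - ∂f_i/∂x_j) dx_i ∧ dx_j. Under the identification (dy ∧ dz, dz ∧ dx, dx ∧ dy) ↔ (e_x, e_y, e_z), the coefficients are exactly the components of curl F. Compute:
  ∂R/∂y - ∂Q/∂z = (2*y) - (-2*y) = 4*y
  ∂P/∂z - ∂R/∂x = (-2*y) - (-3*z) = -2*y + 3*z
  ∂Q/∂x - ∂P/∂y = (0) - (-2*z) = 2*z.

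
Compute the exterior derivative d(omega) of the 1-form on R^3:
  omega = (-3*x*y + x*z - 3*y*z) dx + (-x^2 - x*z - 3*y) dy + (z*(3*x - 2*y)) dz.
d(omega) = (x + 2*z) dx ∧ dy + (-x + 3*y + 3*z) dx ∧ dz + (x - 2*z) dy ∧ dz

For a 1-form omega = sum_i f_i dx_i, the exterior derivative is
  d(omega) = sum_{i < j} (∂f_j/∂x_i - ∂f_i/∂x_j) dx_i ∧ dx_j.
  coefficient of dx ∧ dy: ∂f_2/∂x - ∂f_1/∂y = ∂(-x^2 - x*z - 3*y)/∂x - ∂(-3*x*y + x*z - 3*y*z)/∂y = x + 2*z
  coefficient of dx ∧ dz: ∂f_3/∂x - ∂f_1/∂z = ∂(z*(3*x - 2*y))/∂x - ∂(-3*x*y + x*z - 3*y*z)/∂z = -x + 3*y + 3*z
  coefficient of dy ∧ dz: ∂f_3/∂y - ∂f_2/∂z = ∂(z*(3*x - 2*y))/∂y - ∂(-x^2 - x*z - 3*y)/∂z = x - 2*z
Assembling: d(omega) = (x + 2*z) dx ∧ dy + (-x + 3*y + 3*z) dx ∧ dz + (x - 2*z) dy ∧ dz.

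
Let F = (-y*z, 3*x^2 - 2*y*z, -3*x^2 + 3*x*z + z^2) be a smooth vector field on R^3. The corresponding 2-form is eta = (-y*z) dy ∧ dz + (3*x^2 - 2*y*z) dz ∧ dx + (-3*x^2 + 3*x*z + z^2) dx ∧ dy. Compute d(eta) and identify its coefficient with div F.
d(eta) = (3*x) dx ∧ dy ∧ dz; div F = 3*x

For a 2-form in R^3 of the form above, applying d gives a 3-form with coefficient ∂P/∂x + ∂Q/∂y + ∂R/∂z:
  ∂P/∂x = 0
  ∂Q/∂y = -2*z
  ∂R/∂z = 3*x + 2*z
Sum = 3*x, which is exactly div F.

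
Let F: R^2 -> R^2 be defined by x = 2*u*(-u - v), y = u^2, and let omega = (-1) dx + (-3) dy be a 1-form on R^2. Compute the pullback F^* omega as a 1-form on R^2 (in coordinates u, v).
F^* omega = (-2*u + 2*v) du + (2*u) dv

Using F^*(f dg) = (f ∘ F) d(g ∘ F), substitute each coordinate x_i by F_i(u, v) in f_i, and replace dx_i by d F_i = (∂F_i/∂u) du + (∂F_i/∂v) dv.
  For the x component: f_1(F) = -1; d F_1 = (-4*u - 2*v) du + (-2*u) dv
  For the y component: f_2(F) = -3; d F_2 = (2*u) du + (0) dv
Combining and collecting du, dv coefficients:
  coeff of du: -2*u + 2*v
  coeff of dv: 2*u
F^* omega = (-2*u + 2*v) du + (2*u) dv.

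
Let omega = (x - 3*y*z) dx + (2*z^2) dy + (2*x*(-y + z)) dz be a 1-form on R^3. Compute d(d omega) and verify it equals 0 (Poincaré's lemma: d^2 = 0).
d(d omega) = 0

Step 1: d omega = sum_{i<j} (∂f_j/∂x_i - ∂f_i/∂x_j) dx_i ∧ dx_j:
  coeff of dx ∧ dy: 3*z
  coeff of dx ∧ dz: y + 2*z
  coeff of dy ∧ dz: -2*x - 4*z
Step 2: Apply d again to each 2-form coefficient. The only possible 3-form in R^3 is dx ∧ dy ∧ dz, with coefficient
  ∂(coeff of dy∧dz)/∂x - ∂(coeff of dx∧dz)/∂y + ∂(coeff of dx∧dy)/∂z
  = ∂/∂x (-2*x - 4*z) - ∂/∂y (y + 2*z) + ∂/∂z (3*z).
Each of these terms simplifies to sums of mixed partials that cancel in pairs. The result is 0 (by equality of mixed partials for smooth functions — Schwarz / Clairaut).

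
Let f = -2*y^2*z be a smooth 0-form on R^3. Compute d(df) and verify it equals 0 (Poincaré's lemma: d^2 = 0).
d(df) = 0

Step 1: df = sum_i (∂f/∂x_i) dx_i = (0) dx + (-4*y*z) dy + (-2*y^2) dz.
Step 2: Apply d again. Using the 1-form formula, the coefficient of dx ∧ dy in d(df) is ∂^2 f/∂x ∂y - ∂^2 f/∂y ∂x = (0) - (0) = 0 (equality of mixed partials for smooth f).
Similarly for dx ∧ dz and dy ∧ dz — all coefficients vanish. So d(df) = 0.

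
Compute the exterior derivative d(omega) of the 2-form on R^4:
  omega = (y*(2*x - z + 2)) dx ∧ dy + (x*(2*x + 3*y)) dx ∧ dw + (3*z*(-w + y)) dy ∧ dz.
d(omega) = (-y) dx ∧ dy ∧ dz + (-3*x) dx ∧ dy ∧ dw + (-3*z) dy ∧ dz ∧ dw

For a 2-form omega = sum_{i<j} g_{ij} dx_i ∧ dx_j, the exterior derivative is
  d(omega) = sum_{i<j} d(g_{ij}) ∧ dx_i ∧ dx_j = sum_{i<j, k} (∂g_{ij}/∂x_k) dx_k ∧ dx_i ∧ dx_j.
Expand each term, using dx_k ∧ dx_i ∧ dx_j = sgn(permutation) dx_{(a)} ∧ dx_{(b)} ∧ dx_{(c)} with (a < b < c) sorted:
  d(y*(2*x - z + 2)) includes (∂/∂z)(y*(2*x - z + 2)) dz = (-y) dz, which multiplied by dx ∧ dy gives (-y) dx ∧ dy ∧ dz
  d(x*(2*x + 3*y)) includes (∂/∂y)(x*(2*x + 3*y)) dy = (3*x) dy, which multiplied by dx ∧ dw gives (-3*x) dx ∧ dy ∧ dw
  d(3*z*(-w + y)) includes (∂/∂w)(3*z*(-w + y)) dw = (-3*z) dw, which multiplied by dy ∧ dz gives (-3*z) dy ∧ dz ∧ dw
Collecting like 3-forms: d(omega) = (-y) dx ∧ dy ∧ dz + (-3*x) dx ∧ dy ∧ dw + (-3*z) dy ∧ dz ∧ dw.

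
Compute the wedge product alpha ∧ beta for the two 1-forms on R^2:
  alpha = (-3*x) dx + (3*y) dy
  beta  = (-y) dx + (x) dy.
alpha ∧ beta = (-3*x^2 + 3*y^2) dx ∧ dy

Distribute the wedge, using dx_i ∧ dx_j = -dx_j ∧ dx_i and dx_i ∧ dx_i = 0. For each pair (i, j) with i < j, the coefficient of dx_i ∧ dx_j in alpha ∧ beta is (alpha_i * beta_j - alpha_j * beta_i). Collecting: alpha ∧ beta = (-3*x^2 + 3*y^2) dx ∧ dy.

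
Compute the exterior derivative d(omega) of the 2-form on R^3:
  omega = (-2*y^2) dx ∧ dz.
d(omega) = (4*y) dx ∧ dy ∧ dz

For a 2-form omega = sum_{i<j} g_{ij} dx_i ∧ dx_j, the exterior derivative is
  d(omega) = sum_{i<j} d(g_{ij}) ∧ dx_i ∧ dx_j = sum_{i<j, k} (∂g_{ij}/∂x_k) dx_k ∧ dx_i ∧ dx_j.
Expand each term, using dx_k ∧ dx_i ∧ dx_j = sgn(permutation) dx_{(a)} ∧ dx_{(b)} ∧ dx_{(c)} with (a < b < c) sorted:
  d(-2*y^2) includes (∂/∂y)(-2*y^2) dy = (-4*y) dy, which multiplied by dx ∧ dz gives (4*y) dx ∧ dy ∧ dz
Collecting like 3-forms: d(omega) = (4*y) dx ∧ dy ∧ dz.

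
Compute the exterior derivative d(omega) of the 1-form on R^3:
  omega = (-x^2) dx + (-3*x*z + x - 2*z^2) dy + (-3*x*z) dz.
d(omega) = (1 - 3*z) dx ∧ dy + (-3*z) dx ∧ dz + (3*x + 4*z) dy ∧ dz

For a 1-form omega = sum_i f_i dx_i, the exterior derivative is
  d(omega) = sum_{i < j} (∂f_j/∂x_i - ∂f_i/∂x_j) dx_i ∧ dx_j.
  coefficient of dx ∧ dy: ∂f_2/∂x - ∂f_1/∂y = ∂(-3*x*z + x - 2*z^2)/∂x - ∂(-x^2)/∂y = 1 - 3*z
  coefficient of dx ∧ dz: ∂f_3/∂x - ∂f_1/∂z = ∂(-3*x*z)/∂x - ∂(-x^2)/∂z = -3*z
  coefficient of dy ∧ dz: ∂f_3/∂y - ∂f_2/∂z = ∂(-3*x*z)/∂y - ∂(-3*x*z + x - 2*z^2)/∂z = 3*x + 4*z
Assembling: d(omega) = (1 - 3*z) dx ∧ dy + (-3*z) dx ∧ dz + (3*x + 4*z) dy ∧ dz.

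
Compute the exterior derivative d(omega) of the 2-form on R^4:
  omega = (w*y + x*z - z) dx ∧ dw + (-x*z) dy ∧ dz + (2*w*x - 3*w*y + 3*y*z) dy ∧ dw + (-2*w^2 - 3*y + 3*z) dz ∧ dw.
d(omega) = (w) dx ∧ dy ∧ dw + (1 - x) dx ∧ dz ∧ dw + (-z) dx ∧ dy ∧ dz + (-3*y - 3) dy ∧ dz ∧ dw

For a 2-form omega = sum_{i<j} g_{ij} dx_i ∧ dx_j, the exterior derivative is
  d(omega) = sum_{i<j} d(g_{ij}) ∧ dx_i ∧ dx_j = sum_{i<j, k} (∂g_{ij}/∂x_k) dx_k ∧ dx_i ∧ dx_j.
Expand each term, using dx_k ∧ dx_i ∧ dx_j = sgn(permutation) dx_{(a)} ∧ dx_{(b)} ∧ dx_{(c)} with (a < b < c) sorted:
  d(w*y + x*z - z) includes (∂/∂y)(w*y + x*z - z) dy = (w) dy, which multiplied by dx ∧ dw gives (-w) dx ∧ dy ∧ dw
  d(w*y + x*z - z) includes (∂/∂z)(w*y + x*z - z) dz = (x - 1) dz, which multiplied by dx ∧ dw gives (1 - x) dx ∧ dz ∧ dw
  d(-x*z) includes (∂/∂x)(-x*z) dx = (-z) dx, which multiplied by dy ∧ dz gives (-z) dx ∧ dy ∧ dz
  d(2*w*x - 3*w*y + 3*y*z) includes (∂/∂x)(2*w*x - 3*w*y + 3*y*z) dx = (2*w) dx, which multiplied by dy ∧ dw gives (2*w) dx ∧ dy ∧ dw
  d(2*w*x - 3*w*y + 3*y*z) includes (∂/∂z)(2*w*x - 3*w*y + 3*y*z) dz = (3*y) dz, which multiplied by dy ∧ dw gives (-3*y) dy ∧ dz ∧ dw
  d(-2*w^2 - 3*y + 3*z) includes (∂/∂y)(-2*w^2 - 3*y + 3*z) dy = (-3) dy, which multiplied by dz ∧ dw gives (-3) dy ∧ dz ∧ dw
Collecting like 3-forms: d(omega) = (w) dx ∧ dy ∧ dw + (1 - x) dx ∧ dz ∧ dw + (-z) dx ∧ dy ∧ dz + (-3*y - 3) dy ∧ dz ∧ dw.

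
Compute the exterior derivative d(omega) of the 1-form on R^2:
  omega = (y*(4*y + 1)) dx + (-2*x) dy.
d(omega) = (-8*y - 3) dx ∧ dy

For a 1-form omega = sum_i f_i dx_i, the exterior derivative is
  d(omega) = sum_{i < j} (∂f_j/∂x_i - ∂f_i/∂x_j) dx_i ∧ dx_j.
  coefficient of dx ∧ dy: ∂f_2/∂x - ∂f_1/∂y = ∂(-2*x)/∂x - ∂(y*(4*y + 1))/∂y = -8*y - 3
Assembling: d(omega) = (-8*y - 3) dx ∧ dy.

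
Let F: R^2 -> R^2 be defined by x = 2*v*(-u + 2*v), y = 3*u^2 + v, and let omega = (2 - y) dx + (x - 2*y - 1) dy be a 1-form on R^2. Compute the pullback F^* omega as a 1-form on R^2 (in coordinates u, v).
F^* omega = (-36*u^3 - 6*u^2*v + 24*u*v^2 - 12*u*v - 6*u + 2*v^2 - 4*v) du + (6*u^3 - 24*u^2*v - 6*u^2 - 4*u - 4*v^2 + 14*v - 1) dv

Using F^*(f dg) = (f ∘ F) d(g ∘ F), substitute each coordinate x_i by F_i(u, v) in f_i, and replace dx_i by d F_i = (∂F_i/∂u) du + (∂F_i/∂v) dv.
  For the x component: f_1(F) = -3*u^2 - v + 2; d F_1 = (-2*v) du + (-2*u + 8*v) dv
  For the y component: f_2(F) = -6*u^2 - 2*u*v + 4*v^2 - 2*v - 1; d F_2 = (6*u) du + (1) dv
Combining and collecting du, dv coefficients:
  coeff of du: -36*u^3 - 6*u^2*v + 24*u*v^2 - 12*u*v - 6*u + 2*v^2 - 4*v
  coeff of dv: 6*u^3 - 24*u^2*v - 6*u^2 - 4*u - 4*v^2 + 14*v - 1
F^* omega = (-36*u^3 - 6*u^2*v + 24*u*v^2 - 12*u*v - 6*u + 2*v^2 - 4*v) du + (6*u^3 - 24*u^2*v - 6*u^2 - 4*u - 4*v^2 + 14*v - 1) dv.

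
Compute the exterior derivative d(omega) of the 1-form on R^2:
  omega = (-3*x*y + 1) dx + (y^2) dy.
d(omega) = (3*x) dx ∧ dy

For a 1-form omega = sum_i f_i dx_i, the exterior derivative is
  d(omega) = sum_{i < j} (∂f_j/∂x_i - ∂f_i/∂x_j) dx_i ∧ dx_j.
  coefficient of dx ∧ dy: ∂f_2/∂x - ∂f_1/∂y = ∂(y^2)/∂x - ∂(-3*x*y + 1)/∂y = 3*x
Assembling: d(omega) = (3*x) dx ∧ dy.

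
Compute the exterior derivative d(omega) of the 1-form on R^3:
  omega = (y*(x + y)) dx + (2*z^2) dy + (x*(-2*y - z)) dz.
d(omega) = (-x - 2*y) dx ∧ dy + (-2*y - z) dx ∧ dz + (-2*x - 4*z) dy ∧ dz

For a 1-form omega = sum_i f_i dx_i, the exterior derivative is
  d(omega) = sum_{i < j} (∂f_j/∂x_i - ∂f_i/∂x_j) dx_i ∧ dx_j.
  coefficient of dx ∧ dy: ∂f_2/∂x - ∂f_1/∂y = ∂(2*z^2)/∂x - ∂(y*(x + y))/∂y = -x - 2*y
  coefficient of dx ∧ dz: ∂f_3/∂x - ∂f_1/∂z = ∂(x*(-2*y - z))/∂x - ∂(y*(x + y))/∂z = -2*y - z
  coefficient of dy ∧ dz: ∂f_3/∂y - ∂f_2/∂z = ∂(x*(-2*y - z))/∂y - ∂(2*z^2)/∂z = -2*x - 4*z
Assembling: d(omega) = (-x - 2*y) dx ∧ dy + (-2*y - z) dx ∧ dz + (-2*x - 4*z) dy ∧ dz.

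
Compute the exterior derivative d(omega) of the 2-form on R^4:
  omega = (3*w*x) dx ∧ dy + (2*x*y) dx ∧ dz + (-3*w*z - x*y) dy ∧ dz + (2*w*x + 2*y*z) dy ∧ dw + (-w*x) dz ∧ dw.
d(omega) = (2*w + 3*x) dx ∧ dy ∧ dw + (-2*x - y) dx ∧ dy ∧ dz + (-2*y - 3*z) dy ∧ dz ∧ dw + (-w) dx ∧ dz ∧ dw

For a 2-form omega = sum_{i<j} g_{ij} dx_i ∧ dx_j, the exterior derivative is
  d(omega) = sum_{i<j} d(g_{ij}) ∧ dx_i ∧ dx_j = sum_{i<j, k} (∂g_{ij}/∂x_k) dx_k ∧ dx_i ∧ dx_j.
Expand each term, using dx_k ∧ dx_i ∧ dx_j = sgn(permutation) dx_{(a)} ∧ dx_{(b)} ∧ dx_{(c)} with (a < b < c) sorted:
  d(3*w*x) includes (∂/∂w)(3*w*x) dw = (3*x) dw, which multiplied by dx ∧ dy gives (3*x) dx ∧ dy ∧ dw
  d(2*x*y) includes (∂/∂y)(2*x*y) dy = (2*x) dy, which multiplied by dx ∧ dz gives (-2*x) dx ∧ dy ∧ dz
  d(-3*w*z - x*y) includes (∂/∂x)(-3*w*z - x*y) dx = (-y) dx, which multiplied by dy ∧ dz gives (-y) dx ∧ dy ∧ dz
  d(-3*w*z - x*y) includes (∂/∂w)(-3*w*z - x*y) dw = (-3*z) dw, which multiplied by dy ∧ dz gives (-3*z) dy ∧ dz ∧ dw
  d(2*w*x + 2*y*z) includes (∂/∂x)(2*w*x + 2*y*z) dx = (2*w) dx, which multiplied by dy ∧ dw gives (2*w) dx ∧ dy ∧ dw
  d(2*w*x + 2*y*z) includes (∂/∂z)(2*w*x + 2*y*z) dz = (2*y) dz, which multiplied by dy ∧ dw gives (-2*y) dy ∧ dz ∧ dw
  d(-w*x) includes (∂/∂x)(-w*x) dx = (-w) dx, which multiplied by dz ∧ dw gives (-w) dx ∧ dz ∧ dw
Collecting like 3-forms: d(omega) = (2*w + 3*x) dx ∧ dy ∧ dw + (-2*x - y) dx ∧ dy ∧ dz + (-2*y - 3*z) dy ∧ dz ∧ dw + (-w) dx ∧ dz ∧ dw.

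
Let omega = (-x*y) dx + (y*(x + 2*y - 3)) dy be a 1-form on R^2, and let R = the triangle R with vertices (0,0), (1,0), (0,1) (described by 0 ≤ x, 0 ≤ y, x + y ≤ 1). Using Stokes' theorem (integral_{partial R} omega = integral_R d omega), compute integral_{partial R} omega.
integral_(partial R) omega = 1/3

Stokes: integral_partial_R omega = integral_R d omega with d omega = (∂Q/∂x - ∂P/∂y) dx ∧ dy.
  ∂Q/∂x = y
  ∂P/∂y = -x
  integrand = ∂Q/∂x - ∂P/∂y = x + y.
Integrating over R: integral_0^1 integral_0^{1-x} (x + y) dy dx = 1/3.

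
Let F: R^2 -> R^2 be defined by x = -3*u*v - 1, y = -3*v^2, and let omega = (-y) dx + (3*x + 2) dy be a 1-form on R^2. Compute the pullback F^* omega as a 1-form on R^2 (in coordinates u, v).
F^* omega = (-9*v^3) du + (3*v*(15*u*v + 2)) dv

Using F^*(f dg) = (f ∘ F) d(g ∘ F), substitute each coordinate x_i by F_i(u, v) in f_i, and replace dx_i by d F_i = (∂F_i/∂u) du + (∂F_i/∂v) dv.
  For the x component: f_1(F) = 3*v^2; d F_1 = (-3*v) du + (-3*u) dv
  For the y component: f_2(F) = -9*u*v - 1; d F_2 = (0) du + (-6*v) dv
Combining and collecting du, dv coefficients:
  coeff of du: -9*v^3
  coeff of dv: 3*v*(15*u*v + 2)
F^* omega = (-9*v^3) du + (3*v*(15*u*v + 2)) dv.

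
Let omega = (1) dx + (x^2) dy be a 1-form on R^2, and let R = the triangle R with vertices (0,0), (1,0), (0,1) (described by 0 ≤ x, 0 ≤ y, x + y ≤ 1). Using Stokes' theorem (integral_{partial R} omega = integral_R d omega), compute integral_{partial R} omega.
integral_(partial R) omega = 1/3

Stokes: integral_partial_R omega = integral_R d omega with d omega = (∂Q/∂x - ∂P/∂y) dx ∧ dy.
  ∂Q/∂x = 2*x
  ∂P/∂y = 0
  integrand = ∂Q/∂x - ∂P/∂y = 2*x.
Integrating over R: integral_0^1 integral_0^{1-x} (2*x) dy dx = 1/3.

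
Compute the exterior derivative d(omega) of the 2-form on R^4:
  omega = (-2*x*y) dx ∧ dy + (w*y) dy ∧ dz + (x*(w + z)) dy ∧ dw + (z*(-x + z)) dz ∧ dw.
d(omega) = (-x + y) dy ∧ dz ∧ dw + (w + z) dx ∧ dy ∧ dw + (-z) dx ∧ dz ∧ dw

For a 2-form omega = sum_{i<j} g_{ij} dx_i ∧ dx_j, the exterior derivative is
  d(omega) = sum_{i<j} d(g_{ij}) ∧ dx_i ∧ dx_j = sum_{i<j, k} (∂g_{ij}/∂x_k) dx_k ∧ dx_i ∧ dx_j.
Expand each term, using dx_k ∧ dx_i ∧ dx_j = sgn(permutation) dx_{(a)} ∧ dx_{(b)} ∧ dx_{(c)} with (a < b < c) sorted:
  d(w*y) includes (∂/∂w)(w*y) dw = (y) dw, which multiplied by dy ∧ dz gives (y) dy ∧ dz ∧ dw
  d(x*(w + z)) includes (∂/∂x)(x*(w + z)) dx = (w + z) dx, which multiplied by dy ∧ dw gives (w + z) dx ∧ dy ∧ dw
  d(x*(w + z)) includes (∂/∂z)(x*(w + z)) dz = (x) dz, which multiplied by dy ∧ dw gives (-x) dy ∧ dz ∧ dw
  d(z*(-x + z)) includes (∂/∂x)(z*(-x + z)) dx = (-z) dx, which multiplied by dz ∧ dw gives (-z) dx ∧ dz ∧ dw
Collecting like 3-forms: d(omega) = (-x + y) dy ∧ dz ∧ dw + (w + z) dx ∧ dy ∧ dw + (-z) dx ∧ dz ∧ dw.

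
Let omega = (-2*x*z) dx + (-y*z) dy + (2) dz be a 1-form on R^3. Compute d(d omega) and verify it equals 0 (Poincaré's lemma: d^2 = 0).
d(d omega) = 0

Step 1: d omega = sum_{i<j} (∂f_j/∂x_i - ∂f_i/∂x_j) dx_i ∧ dx_j:
  coeff of dx ∧ dy: 0
  coeff of dx ∧ dz: 2*x
  coeff of dy ∧ dz: y
Step 2: Apply d again to each 2-form coefficient. The only possible 3-form in R^3 is dx ∧ dy ∧ dz, with coefficient
  ∂(coeff of dy∧dz)/∂x - ∂(coeff of dx∧dz)/∂y + ∂(coeff of dx∧dy)/∂z
  = ∂/∂x (y) - ∂/∂y (2*x) + ∂/∂z (0).
Each of these terms simplifies to sums of mixed partials that cancel in pairs. The result is 0 (by equality of mixed partials for smooth functions — Schwarz / Clairaut).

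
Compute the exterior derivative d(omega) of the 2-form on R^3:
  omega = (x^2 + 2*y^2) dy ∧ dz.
d(omega) = (2*x) dx ∧ dy ∧ dz

For a 2-form omega = sum_{i<j} g_{ij} dx_i ∧ dx_j, the exterior derivative is
  d(omega) = sum_{i<j} d(g_{ij}) ∧ dx_i ∧ dx_j = sum_{i<j, k} (∂g_{ij}/∂x_k) dx_k ∧ dx_i ∧ dx_j.
Expand each term, using dx_k ∧ dx_i ∧ dx_j = sgn(permutation) dx_{(a)} ∧ dx_{(b)} ∧ dx_{(c)} with (a < b < c) sorted:
  d(x^2 + 2*y^2) includes (∂/∂x)(x^2 + 2*y^2) dx = (2*x) dx, which multiplied by dy ∧ dz gives (2*x) dx ∧ dy ∧ dz
Collecting like 3-forms: d(omega) = (2*x) dx ∧ dy ∧ dz.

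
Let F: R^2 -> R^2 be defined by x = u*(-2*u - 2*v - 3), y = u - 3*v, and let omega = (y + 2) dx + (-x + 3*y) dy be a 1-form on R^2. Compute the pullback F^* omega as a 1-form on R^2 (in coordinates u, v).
F^* omega = (-2*u^2 + 12*u*v - 5*u + 6*v^2 - 4*v - 6) du + (-8*u^2 - 22*u + 27*v) dv

Using F^*(f dg) = (f ∘ F) d(g ∘ F), substitute each coordinate x_i by F_i(u, v) in f_i, and replace dx_i by d F_i = (∂F_i/∂u) du + (∂F_i/∂v) dv.
  For the x component: f_1(F) = u - 3*v + 2; d F_1 = (-4*u - 2*v - 3) du + (-2*u) dv
  For the y component: f_2(F) = 2*u^2 + 2*u*v + 6*u - 9*v; d F_2 = (1) du + (-3) dv
Combining and collecting du, dv coefficients:
  coeff of du: -2*u^2 + 12*u*v - 5*u + 6*v^2 - 4*v - 6
  coeff of dv: -8*u^2 - 22*u + 27*v
F^* omega = (-2*u^2 + 12*u*v - 5*u + 6*v^2 - 4*v - 6) du + (-8*u^2 - 22*u + 27*v) dv.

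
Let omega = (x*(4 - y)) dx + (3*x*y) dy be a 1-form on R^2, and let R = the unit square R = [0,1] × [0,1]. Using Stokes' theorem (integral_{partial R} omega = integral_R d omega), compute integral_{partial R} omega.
integral_(partial R) omega = 2

Stokes: integral_partial_R omega = integral_R d omega with d omega = (∂Q/∂x - ∂P/∂y) dx ∧ dy.
  ∂Q/∂x = 3*y
  ∂P/∂y = -x
  integrand = ∂Q/∂x - ∂P/∂y = x + 3*y.
Integrating over R: integral_0^1 integral_0^1 (x + 3*y) dx dy = 2.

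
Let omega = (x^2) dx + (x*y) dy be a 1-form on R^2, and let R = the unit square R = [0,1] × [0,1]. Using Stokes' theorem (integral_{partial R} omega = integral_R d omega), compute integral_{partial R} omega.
integral_(partial R) omega = 1/2

Stokes: integral_partial_R omega = integral_R d omega with d omega = (∂Q/∂x - ∂P/∂y) dx ∧ dy.
  ∂Q/∂x = y
  ∂P/∂y = 0
  integrand = ∂Q/∂x - ∂P/∂y = y.
Integrating over R: integral_0^1 integral_0^1 (y) dx dy = 1/2.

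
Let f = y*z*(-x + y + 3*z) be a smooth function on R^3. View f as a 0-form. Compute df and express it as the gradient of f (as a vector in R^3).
df = (-y*z) dx + (z*(-x + 2*y + 3*z)) dy + (y*(-x + y + 6*z)) dz; grad f = (-y*z, z*(-x + 2*y + 3*z), y*(-x + y + 6*z))

For a 0-form f, d f = (∂f/∂x) dx + (∂f/∂y) dy + (∂f/∂z) dz. The components of the vector representation are exactly the entries of grad f in Cartesian coordinates:
  ∂f/∂x = -y*z
  ∂f/∂y = z*(-x + 2*y + 3*z)
  ∂f/∂z = y*(-x + y + 6*z).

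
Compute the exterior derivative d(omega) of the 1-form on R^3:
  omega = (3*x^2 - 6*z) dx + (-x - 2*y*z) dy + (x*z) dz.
d(omega) = (-1) dx ∧ dy + (z + 6) dx ∧ dz + (2*y) dy ∧ dz

For a 1-form omega = sum_i f_i dx_i, the exterior derivative is
  d(omega) = sum_{i < j} (∂f_j/∂x_i - ∂f_i/∂x_j) dx_i ∧ dx_j.
  coefficient of dx ∧ dy: ∂f_2/∂x - ∂f_1/∂y = ∂(-x - 2*y*z)/∂x - ∂(3*x^2 - 6*z)/∂y = -1
  coefficient of dx ∧ dz: ∂f_3/∂x - ∂f_1/∂z = ∂(x*z)/∂x - ∂(3*x^2 - 6*z)/∂z = z + 6
  coefficient of dy ∧ dz: ∂f_3/∂y - ∂f_2/∂z = ∂(x*z)/∂y - ∂(-x - 2*y*z)/∂z = 2*y
Assembling: d(omega) = (-1) dx ∧ dy + (z + 6) dx ∧ dz + (2*y) dy ∧ dz.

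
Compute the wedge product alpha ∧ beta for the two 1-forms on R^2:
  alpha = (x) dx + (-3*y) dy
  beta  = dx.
alpha ∧ beta = (3*y) dx ∧ dy

Distribute the wedge, using dx_i ∧ dx_j = -dx_j ∧ dx_i and dx_i ∧ dx_i = 0. For each pair (i, j) with i < j, the coefficient of dx_i ∧ dx_j in alpha ∧ beta is (alpha_i * beta_j - alpha_j * beta_i). Collecting: alpha ∧ beta = (3*y) dx ∧ dy.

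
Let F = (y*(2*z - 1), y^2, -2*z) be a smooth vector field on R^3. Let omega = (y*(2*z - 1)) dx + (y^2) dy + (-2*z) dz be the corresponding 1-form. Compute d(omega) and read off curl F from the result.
d(omega) = (0) dy ∧ dz + (2*y) dz ∧ dx + (1 - 2*z) dx ∧ dy; curl F = (0, 2*y, 1 - 2*z)

d omega = sum_{i<j} (∂f_j/∂x_i - ∂f_i/∂x_j) dx_i ∧ dx_j. Under the identification (dy ∧ dz, dz ∧ dx, dx ∧ dy) ↔ (e_x, e_y, e_z), the coefficients are exactly the components of curl F. Compute:
  ∂R/∂y - ∂Q/∂z = (0) - (0) = 0
  ∂P/∂z - ∂R/∂x = (2*y) - (0) = 2*y
  ∂Q/∂x - ∂P/∂y = (0) - (2*z - 1) = 1 - 2*z.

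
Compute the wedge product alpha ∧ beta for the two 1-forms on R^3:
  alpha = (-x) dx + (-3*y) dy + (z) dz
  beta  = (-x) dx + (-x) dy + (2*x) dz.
alpha ∧ beta = (x*(x - 3*y)) dx ∧ dy + (x*(-2*x + z)) dx ∧ dz + (x*(-6*y + z)) dy ∧ dz

Distribute the wedge, using dx_i ∧ dx_j = -dx_j ∧ dx_i and dx_i ∧ dx_i = 0. For each pair (i, j) with i < j, the coefficient of dx_i ∧ dx_j in alpha ∧ beta is (alpha_i * beta_j - alpha_j * beta_i). Collecting: alpha ∧ beta = (x*(x - 3*y)) dx ∧ dy + (x*(-2*x + z)) dx ∧ dz + (x*(-6*y + z)) dy ∧ dz.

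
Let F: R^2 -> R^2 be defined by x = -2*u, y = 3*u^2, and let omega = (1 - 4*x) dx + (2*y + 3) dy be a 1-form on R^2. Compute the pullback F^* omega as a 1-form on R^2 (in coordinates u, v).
F^* omega = (36*u^3 + 2*u - 2) du

Using F^*(f dg) = (f ∘ F) d(g ∘ F), substitute each coordinate x_i by F_i(u, v) in f_i, and replace dx_i by d F_i = (∂F_i/∂u) du + (∂F_i/∂v) dv.
  For the x component: f_1(F) = 8*u + 1; d F_1 = (-2) du + (0) dv
  For the y component: f_2(F) = 6*u^2 + 3; d F_2 = (6*u) du + (0) dv
Combining and collecting du, dv coefficients:
  coeff of du: 36*u^3 + 2*u - 2
  coeff of dv: 0
F^* omega = (36*u^3 + 2*u - 2) du.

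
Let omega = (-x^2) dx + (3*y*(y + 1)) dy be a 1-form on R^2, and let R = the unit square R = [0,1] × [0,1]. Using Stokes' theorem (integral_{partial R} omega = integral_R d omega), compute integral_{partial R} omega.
integral_(partial R) omega = 0

Stokes: integral_partial_R omega = integral_R d omega with d omega = (∂Q/∂x - ∂P/∂y) dx ∧ dy.
  ∂Q/∂x = 0
  ∂P/∂y = 0
  integrand = ∂Q/∂x - ∂P/∂y = 0.
Integrating over R: integral_0^1 integral_0^1 (0) dx dy = 0.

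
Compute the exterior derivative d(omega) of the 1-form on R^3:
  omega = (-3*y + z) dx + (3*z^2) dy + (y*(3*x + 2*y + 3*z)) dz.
d(omega) = (3) dx ∧ dy + (3*y - 1) dx ∧ dz + (3*x + 4*y - 3*z) dy ∧ dz

For a 1-form omega = sum_i f_i dx_i, the exterior derivative is
  d(omega) = sum_{i < j} (∂f_j/∂x_i - ∂f_i/∂x_j) dx_i ∧ dx_j.
  coefficient of dx ∧ dy: ∂f_2/∂x - ∂f_1/∂y = ∂(3*z^2)/∂x - ∂(-3*y + z)/∂y = 3
  coefficient of dx ∧ dz: ∂f_3/∂x - ∂f_1/∂z = ∂(y*(3*x + 2*y + 3*z))/∂x - ∂(-3*y + z)/∂z = 3*y - 1
  coefficient of dy ∧ dz: ∂f_3/∂y - ∂f_2/∂z = ∂(y*(3*x + 2*y + 3*z))/∂y - ∂(3*z^2)/∂z = 3*x + 4*y - 3*z
Assembling: d(omega) = (3) dx ∧ dy + (3*y - 1) dx ∧ dz + (3*x + 4*y - 3*z) dy ∧ dz.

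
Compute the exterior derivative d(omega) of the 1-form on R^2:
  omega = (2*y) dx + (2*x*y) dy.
d(omega) = (2*y - 2) dx ∧ dy

For a 1-form omega = sum_i f_i dx_i, the exterior derivative is
  d(omega) = sum_{i < j} (∂f_j/∂x_i - ∂f_i/∂x_j) dx_i ∧ dx_j.
  coefficient of dx ∧ dy: ∂f_2/∂x - ∂f_1/∂y = ∂(2*x*y)/∂x - ∂(2*y)/∂y = 2*y - 2
Assembling: d(omega) = (2*y - 2) dx ∧ dy.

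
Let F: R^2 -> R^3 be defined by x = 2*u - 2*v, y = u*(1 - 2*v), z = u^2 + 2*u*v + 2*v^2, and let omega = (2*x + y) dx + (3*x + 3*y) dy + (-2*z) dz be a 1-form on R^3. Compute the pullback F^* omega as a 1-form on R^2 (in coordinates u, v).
F^* omega = (-4*u^3 - 12*u^2*v - 4*u*v^2 - 28*u*v + 19*u - 8*v^3 + 12*v^2 - 14*v) du + (-4*u^3 - 4*u^2*v - 18*u^2 - 24*u*v^2 + 16*u*v - 10*u - 16*v^3 + 8*v) dv

Using F^*(f dg) = (f ∘ F) d(g ∘ F), substitute each coordinate x_i by F_i(u, v) in f_i, and replace dx_i by d F_i = (∂F_i/∂u) du + (∂F_i/∂v) dv.
  For the x component: f_1(F) = -2*u*v + 5*u - 4*v; d F_1 = (2) du + (-2) dv
  For the y component: f_2(F) = -6*u*v + 9*u - 6*v; d F_2 = (1 - 2*v) du + (-2*u) dv
  For the z component: f_3(F) = -2*u^2 - 4*u*v - 4*v^2; d F_3 = (2*u + 2*v) du + (2*u + 4*v) dv
Combining and collecting du, dv coefficients:
  coeff of du: -4*u^3 - 12*u^2*v - 4*u*v^2 - 28*u*v + 19*u - 8*v^3 + 12*v^2 - 14*v
  coeff of dv: -4*u^3 - 4*u^2*v - 18*u^2 - 24*u*v^2 + 16*u*v - 10*u - 16*v^3 + 8*v
F^* omega = (-4*u^3 - 12*u^2*v - 4*u*v^2 - 28*u*v + 19*u - 8*v^3 + 12*v^2 - 14*v) du + (-4*u^3 - 4*u^2*v - 18*u^2 - 24*u*v^2 + 16*u*v - 10*u - 16*v^3 + 8*v) dv.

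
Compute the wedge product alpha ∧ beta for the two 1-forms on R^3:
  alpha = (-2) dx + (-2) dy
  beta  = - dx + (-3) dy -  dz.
alpha ∧ beta = (4) dx ∧ dy + (2) dx ∧ dz + (2) dy ∧ dz

Distribute the wedge, using dx_i ∧ dx_j = -dx_j ∧ dx_i and dx_i ∧ dx_i = 0. For each pair (i, j) with i < j, the coefficient of dx_i ∧ dx_j in alpha ∧ beta is (alpha_i * beta_j - alpha_j * beta_i). Collecting: alpha ∧ beta = (4) dx ∧ dy + (2) dx ∧ dz + (2) dy ∧ dz.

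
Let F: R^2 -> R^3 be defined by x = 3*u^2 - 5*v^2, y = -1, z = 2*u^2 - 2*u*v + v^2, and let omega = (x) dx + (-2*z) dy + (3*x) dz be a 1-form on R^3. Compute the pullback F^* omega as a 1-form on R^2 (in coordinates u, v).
F^* omega = (54*u^3 - 18*u^2*v - 90*u*v^2 + 30*v^3) du + (-18*u^3 - 12*u^2*v + 30*u*v^2 + 20*v^3) dv

Using F^*(f dg) = (f ∘ F) d(g ∘ F), substitute each coordinate x_i by F_i(u, v) in f_i, and replace dx_i by d F_i = (∂F_i/∂u) du + (∂F_i/∂v) dv.
  For the x component: f_1(F) = 3*u^2 - 5*v^2; d F_1 = (6*u) du + (-10*v) dv
  For the y component: f_2(F) = -4*u^2 + 4*u*v - 2*v^2; d F_2 = (0) du + (0) dv
  For the z component: f_3(F) = 9*u^2 - 15*v^2; d F_3 = (4*u - 2*v) du + (-2*u + 2*v) dv
Combining and collecting du, dv coefficients:
  coeff of du: 54*u^3 - 18*u^2*v - 90*u*v^2 + 30*v^3
  coeff of dv: -18*u^3 - 12*u^2*v + 30*u*v^2 + 20*v^3
F^* omega = (54*u^3 - 18*u^2*v - 90*u*v^2 + 30*v^3) du + (-18*u^3 - 12*u^2*v + 30*u*v^2 + 20*v^3) dv.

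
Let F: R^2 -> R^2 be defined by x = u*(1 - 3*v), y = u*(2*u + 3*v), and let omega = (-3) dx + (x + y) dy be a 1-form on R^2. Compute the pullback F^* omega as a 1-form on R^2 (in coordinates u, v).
F^* omega = (8*u^3 + 6*u^2*v + 4*u^2 + 3*u*v + 9*v - 3) du + (3*u*(2*u^2 + u + 3)) dv

Using F^*(f dg) = (f ∘ F) d(g ∘ F), substitute each coordinate x_i by F_i(u, v) in f_i, and replace dx_i by d F_i = (∂F_i/∂u) du + (∂F_i/∂v) dv.
  For the x component: f_1(F) = -3; d F_1 = (1 - 3*v) du + (-3*u) dv
  For the y component: f_2(F) = u*(2*u + 1); d F_2 = (4*u + 3*v) du + (3*u) dv
Combining and collecting du, dv coefficients:
  coeff of du: 8*u^3 + 6*u^2*v + 4*u^2 + 3*u*v + 9*v - 3
  coeff of dv: 3*u*(2*u^2 + u + 3)
F^* omega = (8*u^3 + 6*u^2*v + 4*u^2 + 3*u*v + 9*v - 3) du + (3*u*(2*u^2 + u + 3)) dv.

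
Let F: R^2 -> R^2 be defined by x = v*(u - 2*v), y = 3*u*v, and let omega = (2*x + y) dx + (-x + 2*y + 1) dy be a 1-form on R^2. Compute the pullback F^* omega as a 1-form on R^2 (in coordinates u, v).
F^* omega = (v*(20*u*v + 2*v^2 + 3)) du + (20*u^2*v - 18*u*v^2 + 3*u + 16*v^3) dv

Using F^*(f dg) = (f ∘ F) d(g ∘ F), substitute each coordinate x_i by F_i(u, v) in f_i, and replace dx_i by d F_i = (∂F_i/∂u) du + (∂F_i/∂v) dv.
  For the x component: f_1(F) = v*(5*u - 4*v); d F_1 = (v) du + (u - 4*v) dv
  For the y component: f_2(F) = 5*u*v + 2*v^2 + 1; d F_2 = (3*v) du + (3*u) dv
Combining and collecting du, dv coefficients:
  coeff of du: v*(20*u*v + 2*v^2 + 3)
  coeff of dv: 20*u^2*v - 18*u*v^2 + 3*u + 16*v^3
F^* omega = (v*(20*u*v + 2*v^2 + 3)) du + (20*u^2*v - 18*u*v^2 + 3*u + 16*v^3) dv.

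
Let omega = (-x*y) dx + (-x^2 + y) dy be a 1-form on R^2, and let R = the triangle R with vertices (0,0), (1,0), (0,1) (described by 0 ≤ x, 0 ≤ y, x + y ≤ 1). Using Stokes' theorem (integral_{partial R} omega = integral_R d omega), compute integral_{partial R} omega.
integral_(partial R) omega = -1/6

Stokes: integral_partial_R omega = integral_R d omega with d omega = (∂Q/∂x - ∂P/∂y) dx ∧ dy.
  ∂Q/∂x = -2*x
  ∂P/∂y = -x
  integrand = ∂Q/∂x - ∂P/∂y = -x.
Integrating over R: integral_0^1 integral_0^{1-x} (-x) dy dx = -1/6.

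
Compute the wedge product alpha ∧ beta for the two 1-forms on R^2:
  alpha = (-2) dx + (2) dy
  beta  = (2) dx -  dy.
alpha ∧ beta = (-2) dx ∧ dy

Distribute the wedge, using dx_i ∧ dx_j = -dx_j ∧ dx_i and dx_i ∧ dx_i = 0. For each pair (i, j) with i < j, the coefficient of dx_i ∧ dx_j in alpha ∧ beta is (alpha_i * beta_j - alpha_j * beta_i). Collecting: alpha ∧ beta = (-2) dx ∧ dy.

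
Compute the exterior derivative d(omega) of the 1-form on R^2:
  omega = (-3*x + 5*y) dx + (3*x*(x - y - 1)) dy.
d(omega) = (6*x - 3*y - 8) dx ∧ dy

For a 1-form omega = sum_i f_i dx_i, the exterior derivative is
  d(omega) = sum_{i < j} (∂f_j/∂x_i - ∂f_i/∂x_j) dx_i ∧ dx_j.
  coefficient of dx ∧ dy: ∂f_2/∂x - ∂f_1/∂y = ∂(3*x*(x - y - 1))/∂x - ∂(-3*x + 5*y)/∂y = 6*x - 3*y - 8
Assembling: d(omega) = (6*x - 3*y - 8) dx ∧ dy.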